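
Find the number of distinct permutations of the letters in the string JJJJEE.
6! / (2! × 4!) = 15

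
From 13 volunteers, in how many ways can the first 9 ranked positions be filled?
P(13,9) = 13!/(13-9)! = 259459200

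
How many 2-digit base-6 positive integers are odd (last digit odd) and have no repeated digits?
Last∈{1,3,5}. Last=0: 0. Last nonzero: 3×4×P(4,0) = 12. Total = 12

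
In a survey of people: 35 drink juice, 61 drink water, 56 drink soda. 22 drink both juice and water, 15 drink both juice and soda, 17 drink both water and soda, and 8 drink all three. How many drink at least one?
|A∪B∪C| = 35+61+56-22-15-17+8 = 106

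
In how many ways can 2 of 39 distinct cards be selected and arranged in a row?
P(39,2) = 39!/(39-2)! = 1482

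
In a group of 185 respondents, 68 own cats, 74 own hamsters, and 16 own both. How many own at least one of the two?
|A∪B| = |A| + |B| - |A∩B| = 68 + 74 - 16 = 126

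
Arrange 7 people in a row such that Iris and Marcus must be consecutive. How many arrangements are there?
Treat the 2 as one block: (7-2+1)! × 2! = 720 × 2 = 1440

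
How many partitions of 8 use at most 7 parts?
By conjugation, equals partitions of 8 into parts ≤ 7. Let r_j(i) = number of partitions of i into parts ≤ j, for i = 0..8. r_1(i) = 1 for all i; r_j(i) = r_{j-1}(i) + r_j(i-j). Rows j = 2..7: ≤2: 1 1 2 2 3 3 4 4 5; ≤3: 1 1 2 3 4 5 7 8 10; ≤4: 1 1 2 3 5 6 9 11 15; ≤5: 1 1 2 3 5 7 10 13 18; ≤6: 1 1 2 3 5 7 11 14 20; ≤7: 1 1 2 3 5 7 11 15 21. r_7(8) = 21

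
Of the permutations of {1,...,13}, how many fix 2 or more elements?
Exactly j fixed points: C(13,j)·!(13-j); sum over j ≥ 2 (derangement numbers via !m = (m-1)·(!(m-1) + !(m-2)): !0..!11 = 1, 0, 1, 2, 9, 44, 265, 1854, 14833, 133496, 1334961, 14684570). Σ_{j=2}^{13} C(13,j)·!(13-j) = C(13,2)·!11 + C(13,3)·!10 + C(13,4)·!9 + C(13,5)·!8 + C(13,6)·!7 + C(13,7)·!6 + C(13,8)·!5 + C(13,9)·!4 + C(13,10)·!3 + C(13,11)·!2 + C(13,12)·!1 + C(13,13)·!0 = 78·14684570 + 286·1334961 + 715·133496 + 1287·14833 + 1716·1854 + 1716·265 + 1287·44 + 715·9 + 286·2 + 78·1 + 13·0 + 1·1 = 1645434935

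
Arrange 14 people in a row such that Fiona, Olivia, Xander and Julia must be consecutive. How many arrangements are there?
Treat the 4 as one block: (14-4+1)! × 4! = 39916800 × 24 = 958003200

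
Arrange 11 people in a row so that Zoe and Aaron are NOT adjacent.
Total - adjacent = 11! - (11-1)!×2 = 39916800 - 7257600 = 32659200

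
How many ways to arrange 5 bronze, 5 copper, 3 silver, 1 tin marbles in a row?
14! / (5! × 5! × 3! × 1!) = 1009008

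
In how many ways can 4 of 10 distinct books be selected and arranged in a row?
P(10,4) = 10!/(10-4)! = 5040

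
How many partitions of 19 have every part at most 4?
Let r_j(i) = number of partitions of i into parts ≤ j, for i = 0..19. r_1(i) = 1 for all i; r_j(i) = r_{j-1}(i) + r_j(i-j). Rows j = 2..4: ≤2: 1 1 2 2 3 3 4 4 5 5 6 6 7 7 8 8 9 9 10 10; ≤3: 1 1 2 3 4 5 7 8 10 12 14 16 19 21 24 27 30 33 37 40; ≤4: 1 1 2 3 5 6 9 11 15 18 23 27 34 39 47 54 64 72 84 94. r_4(19) = 94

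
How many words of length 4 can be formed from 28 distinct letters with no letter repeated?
P(28,4) = 28!/(28-4)! = 491400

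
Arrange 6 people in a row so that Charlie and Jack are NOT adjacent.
Total - adjacent = 6! - (6-1)!×2 = 720 - 240 = 480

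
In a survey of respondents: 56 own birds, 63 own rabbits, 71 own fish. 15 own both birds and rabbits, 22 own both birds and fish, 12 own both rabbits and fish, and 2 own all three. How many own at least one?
|A∪B∪C| = 56+63+71-15-22-12+2 = 143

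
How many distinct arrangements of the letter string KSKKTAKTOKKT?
12! / (3! × 1! × 1! × 1! × 6!) = 110880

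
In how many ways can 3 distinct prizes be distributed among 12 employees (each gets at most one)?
P(12,3) = 12!/(12-3)! = 1320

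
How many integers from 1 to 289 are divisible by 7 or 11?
⌊289/7⌋ + ⌊289/11⌋ - ⌊289/77⌋ = 41 + 26 - 3 = 64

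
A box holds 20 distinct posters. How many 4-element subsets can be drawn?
C(20,4) = 20!/(4!×16!) = 4845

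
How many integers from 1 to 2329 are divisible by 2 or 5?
⌊2329/2⌋ + ⌊2329/5⌋ - ⌊2329/10⌋ = 1164 + 465 - 232 = 1397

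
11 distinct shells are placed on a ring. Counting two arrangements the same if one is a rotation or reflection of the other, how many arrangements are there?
(11-1)!/2 = 3628800/2 = 1814400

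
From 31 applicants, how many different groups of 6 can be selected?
C(31,6) = 31!/(6!×25!) = 736281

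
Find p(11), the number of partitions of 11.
Pentagonal recurrence p(n) = p(n-1) + p(n-2) - p(n-5) - p(n-7) + p(n-12) + p(n-15) - ... gives p(0..10) = 1, 1, 2, 3, 5, 7, 11, 15, 22, 30, 42. p(11) = p(10) + p(9) - p(6) - p(4) = 42 + 30 - 11 - 5 = 56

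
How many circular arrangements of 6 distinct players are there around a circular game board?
Circular: fix one position, arrange the rest. (6-1)! = 120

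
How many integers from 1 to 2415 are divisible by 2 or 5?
⌊2415/2⌋ + ⌊2415/5⌋ - ⌊2415/10⌋ = 1207 + 483 - 241 = 1449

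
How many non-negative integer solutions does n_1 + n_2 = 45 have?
C(45+2-1, 2-1) = C(46, 1) = 46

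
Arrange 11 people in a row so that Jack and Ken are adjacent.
Treat as block: (11-1)! × 2! = 3628800 × 2 = 7257600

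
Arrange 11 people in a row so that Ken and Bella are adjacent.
Treat as block: (11-1)! × 2! = 3628800 × 2 = 7257600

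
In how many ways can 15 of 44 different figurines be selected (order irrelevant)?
C(44,15) = 44!/(15!×29!) = 229911617056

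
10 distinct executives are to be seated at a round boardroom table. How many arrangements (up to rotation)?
Circular: fix one position, arrange the rest. (10-1)! = 362880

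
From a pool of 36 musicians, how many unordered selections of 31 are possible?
C(36,31) = 36!/(31!×5!) = 376992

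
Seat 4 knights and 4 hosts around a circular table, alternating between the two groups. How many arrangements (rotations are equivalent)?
Fix one of the knights: (4-1)! ways for the remaining knights, × 4! ways for the hosts = 6 × 24 = 144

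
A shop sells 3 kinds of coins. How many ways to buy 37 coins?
C(37+3-1, 3-1) = C(39, 2) = 741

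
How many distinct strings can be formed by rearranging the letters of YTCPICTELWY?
11! / (1! × 2! × 2! × 2! × 1! × 1! × 1! × 1!) = 4989600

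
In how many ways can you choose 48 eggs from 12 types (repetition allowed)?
C(48+12-1, 12-1) = C(59, 11) = 279871768995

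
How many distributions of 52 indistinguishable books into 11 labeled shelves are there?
C(52+11-1, 11-1) = C(62, 10) = 107518933731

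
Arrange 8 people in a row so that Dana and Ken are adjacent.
Treat as block: (8-1)! × 2! = 5040 × 2 = 10080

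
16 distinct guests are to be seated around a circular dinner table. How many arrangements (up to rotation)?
Circular: fix one position, arrange the rest. (16-1)! = 1307674368000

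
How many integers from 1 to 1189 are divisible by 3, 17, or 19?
⌊1189/3⌋+⌊1189/17⌋+⌊1189/19⌋ - ⌊1189/51⌋-⌊1189/57⌋-⌊1189/323⌋ + ⌊1189/969⌋ = 396+69+62 - 23-20-3 + 1 = 482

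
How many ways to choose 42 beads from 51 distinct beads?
C(51,42) = 51!/(42!×9!) = 3042312350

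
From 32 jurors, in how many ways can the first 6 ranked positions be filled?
P(32,6) = 32!/(32-6)! = 652458240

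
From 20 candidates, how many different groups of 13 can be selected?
C(20,13) = 20!/(13!×7!) = 77520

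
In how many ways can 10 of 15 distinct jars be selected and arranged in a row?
P(15,10) = 15!/(15-10)! = 10897286400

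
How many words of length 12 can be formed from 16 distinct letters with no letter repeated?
P(16,12) = 16!/(16-12)! = 871782912000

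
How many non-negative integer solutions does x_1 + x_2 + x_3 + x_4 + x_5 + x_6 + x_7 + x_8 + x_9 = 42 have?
C(42+9-1, 9-1) = C(50, 8) = 536878650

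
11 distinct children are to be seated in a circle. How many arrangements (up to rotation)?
Circular: fix one position, arrange the rest. (11-1)! = 3628800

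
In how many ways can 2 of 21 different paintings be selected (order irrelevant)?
C(21,2) = 21!/(2!×19!) = 210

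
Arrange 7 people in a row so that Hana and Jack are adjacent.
Treat as block: (7-1)! × 2! = 720 × 2 = 1440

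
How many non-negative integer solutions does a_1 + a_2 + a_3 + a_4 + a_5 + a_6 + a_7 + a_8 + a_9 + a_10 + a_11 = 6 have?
C(6+11-1, 11-1) = C(16, 10) = 8008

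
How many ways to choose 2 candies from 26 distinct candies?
C(26,2) = 26!/(2!×24!) = 325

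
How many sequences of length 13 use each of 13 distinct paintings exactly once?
13! = 6227020800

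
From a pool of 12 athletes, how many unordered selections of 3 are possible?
C(12,3) = 12!/(3!×9!) = 220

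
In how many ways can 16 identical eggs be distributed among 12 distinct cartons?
C(16+12-1, 12-1) = C(27, 11) = 13037895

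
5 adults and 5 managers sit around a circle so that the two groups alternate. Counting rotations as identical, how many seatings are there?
Fix one of the adults: (5-1)! ways for the remaining adults, × 5! ways for the managers = 24 × 120 = 2880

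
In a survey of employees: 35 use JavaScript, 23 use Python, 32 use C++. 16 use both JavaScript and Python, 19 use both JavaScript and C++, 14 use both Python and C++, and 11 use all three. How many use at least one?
|A∪B∪C| = 35+23+32-16-19-14+11 = 52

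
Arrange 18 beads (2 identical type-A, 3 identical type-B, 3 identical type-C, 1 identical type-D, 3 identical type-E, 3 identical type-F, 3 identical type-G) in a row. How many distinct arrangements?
18! / (2! × 3! × 3! × 1! × 3! × 3! × 3!) = 411675264000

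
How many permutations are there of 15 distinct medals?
15! = 1307674368000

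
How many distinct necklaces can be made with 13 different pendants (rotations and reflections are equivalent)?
(13-1)!/2 = 479001600/2 = 239500800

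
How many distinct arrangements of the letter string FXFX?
4! / (2! × 2!) = 6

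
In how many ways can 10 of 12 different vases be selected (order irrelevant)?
C(12,10) = 12!/(10!×2!) = 66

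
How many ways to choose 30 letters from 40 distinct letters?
C(40,30) = 40!/(30!×10!) = 847660528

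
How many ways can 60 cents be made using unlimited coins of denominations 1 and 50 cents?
Coefficient of x^60 in 1/(1-x^1) · 1/(1-x^50). Use j coins of 50 for j = 0..⌊60/50⌋ = 1, the rest in 1s: 1 + 1 = 2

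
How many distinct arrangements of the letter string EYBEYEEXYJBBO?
13! / (1! × 1! × 4! × 1! × 3! × 3!) = 7207200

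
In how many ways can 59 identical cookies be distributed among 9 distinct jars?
C(59+9-1, 9-1) = C(67, 8) = 6522361560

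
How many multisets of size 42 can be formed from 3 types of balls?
C(42+3-1, 3-1) = C(44, 2) = 946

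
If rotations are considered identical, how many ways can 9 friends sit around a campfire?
Circular: fix one position, arrange the rest. (9-1)! = 40320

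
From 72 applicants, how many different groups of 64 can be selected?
C(72,64) = 72!/(64!×8!) = 11969016345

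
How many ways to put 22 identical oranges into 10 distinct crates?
C(22+10-1, 10-1) = C(31, 9) = 20160075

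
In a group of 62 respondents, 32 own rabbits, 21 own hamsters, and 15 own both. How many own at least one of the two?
|A∪B| = |A| + |B| - |A∩B| = 32 + 21 - 15 = 38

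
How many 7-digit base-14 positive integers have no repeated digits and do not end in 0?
Last digit: 13 nonzero choices. First digit: 12 (nonzero, ≠last). Middle 5: P(12,5) = 95040. Total = 14826240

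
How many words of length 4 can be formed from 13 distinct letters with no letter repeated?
P(13,4) = 13!/(13-4)! = 17160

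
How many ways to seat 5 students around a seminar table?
Circular: fix one position, arrange the rest. (5-1)! = 24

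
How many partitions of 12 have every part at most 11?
Let r_j(i) = number of partitions of i into parts ≤ j, for i = 0..12. r_1(i) = 1 for all i; r_j(i) = r_{j-1}(i) + r_j(i-j). Rows j = 2..11: ≤2: 1 1 2 2 3 3 4 4 5 5 6 6 7; ≤3: 1 1 2 3 4 5 7 8 10 12 14 16 19; ≤4: 1 1 2 3 5 6 9 11 15 18 23 27 34; ≤5: 1 1 2 3 5 7 10 13 18 23 30 37 47; ≤6: 1 1 2 3 5 7 11 14 20 26 35 44 58; ≤7: 1 1 2 3 5 7 11 15 21 28 38 49 65; ≤8: 1 1 2 3 5 7 11 15 22 29 40 52 70; ≤9: 1 1 2 3 5 7 11 15 22 30 41 54 73; ≤10: 1 1 2 3 5 7 11 15 22 30 42 55 75; ≤11: 1 1 2 3 5 7 11 15 22 30 42 56 76. r_11(12) = 76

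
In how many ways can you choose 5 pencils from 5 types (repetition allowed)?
C(5+5-1, 5-1) = C(9, 4) = 126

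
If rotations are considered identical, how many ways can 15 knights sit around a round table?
Circular: fix one position, arrange the rest. (15-1)! = 87178291200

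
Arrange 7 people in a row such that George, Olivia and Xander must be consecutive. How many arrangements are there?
Treat the 3 as one block: (7-3+1)! × 3! = 120 × 6 = 720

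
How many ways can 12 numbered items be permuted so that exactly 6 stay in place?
Choose the 6 fixed points C(12,6) = 924, derange the rest: !6 = Σ_{j=0}^{6} (-1)^j·6!/j! = 720 - 720 + 360 - 120 + 30 - 6 + 1 = 265. Product = 924 × 265 = 244860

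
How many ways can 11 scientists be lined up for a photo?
11! = 39916800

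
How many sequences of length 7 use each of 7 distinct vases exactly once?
7! = 5040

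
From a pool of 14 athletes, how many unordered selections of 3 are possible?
C(14,3) = 14!/(3!×11!) = 364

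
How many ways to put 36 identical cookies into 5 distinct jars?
C(36+5-1, 5-1) = C(40, 4) = 91390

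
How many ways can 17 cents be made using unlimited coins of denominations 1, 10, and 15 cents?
Coefficient of x^17 in 1/(1-x^1) · 1/(1-x^10) · 1/(1-x^15). Case on j = number of 15-cent coins (j = 0..1); remainder r = 17 - 15j is made from {1,10} in ⌊r/10⌋+1 ways. r = 17, 2 → 2 + 1 = 3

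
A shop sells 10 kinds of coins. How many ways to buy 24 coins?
C(24+10-1, 10-1) = C(33, 9) = 38567100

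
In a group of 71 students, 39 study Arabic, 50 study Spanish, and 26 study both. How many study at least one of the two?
|A∪B| = |A| + |B| - |A∩B| = 39 + 50 - 26 = 63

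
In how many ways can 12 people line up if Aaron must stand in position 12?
Fix one position: (12-1)! = 39916800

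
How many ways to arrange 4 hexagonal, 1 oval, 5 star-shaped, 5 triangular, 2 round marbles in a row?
17! / (4! × 1! × 5! × 5! × 2!) = 514594080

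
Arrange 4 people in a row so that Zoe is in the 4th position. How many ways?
Fix one position: (4-1)! = 6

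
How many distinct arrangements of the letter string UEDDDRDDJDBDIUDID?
17! / (1! × 1! × 1! × 9! × 2! × 2! × 1!) = 245044800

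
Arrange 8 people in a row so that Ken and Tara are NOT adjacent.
Total - adjacent = 8! - (8-1)!×2 = 40320 - 10080 = 30240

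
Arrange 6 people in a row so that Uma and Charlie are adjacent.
Treat as block: (6-1)! × 2! = 120 × 2 = 240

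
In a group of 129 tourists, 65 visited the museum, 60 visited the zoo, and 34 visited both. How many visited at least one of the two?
|A∪B| = |A| + |B| - |A∩B| = 65 + 60 - 34 = 91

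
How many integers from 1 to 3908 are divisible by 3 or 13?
⌊3908/3⌋ + ⌊3908/13⌋ - ⌊3908/39⌋ = 1302 + 300 - 100 = 1502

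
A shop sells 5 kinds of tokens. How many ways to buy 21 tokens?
C(21+5-1, 5-1) = C(25, 4) = 12650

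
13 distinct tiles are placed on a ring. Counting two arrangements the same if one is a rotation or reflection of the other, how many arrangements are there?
(13-1)!/2 = 479001600/2 = 239500800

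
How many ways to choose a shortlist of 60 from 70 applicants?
C(70,60) = 70!/(60!×10!) = 396704524216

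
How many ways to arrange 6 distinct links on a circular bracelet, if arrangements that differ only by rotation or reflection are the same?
(6-1)!/2 = 120/2 = 60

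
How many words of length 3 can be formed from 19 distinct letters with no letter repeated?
P(19,3) = 19!/(19-3)! = 5814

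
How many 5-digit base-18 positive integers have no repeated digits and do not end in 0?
Last digit: 17 nonzero choices. First digit: 16 (nonzero, ≠last). Middle 3: P(16,3) = 3360. Total = 913920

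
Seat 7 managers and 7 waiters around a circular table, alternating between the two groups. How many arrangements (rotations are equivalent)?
Fix one of the managers: (7-1)! ways for the remaining managers, × 7! ways for the waiters = 720 × 5040 = 3628800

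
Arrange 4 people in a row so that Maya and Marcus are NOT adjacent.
Total - adjacent = 4! - (4-1)!×2 = 24 - 12 = 12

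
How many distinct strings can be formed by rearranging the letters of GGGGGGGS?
8! / (7! × 1!) = 8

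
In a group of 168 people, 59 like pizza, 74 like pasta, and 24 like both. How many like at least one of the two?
|A∪B| = |A| + |B| - |A∩B| = 59 + 74 - 24 = 109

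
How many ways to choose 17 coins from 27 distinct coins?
C(27,17) = 27!/(17!×10!) = 8436285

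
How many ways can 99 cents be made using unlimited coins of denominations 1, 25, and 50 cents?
Coefficient of x^99 in 1/(1-x^1) · 1/(1-x^25) · 1/(1-x^50). Case on j = number of 50-cent coins (j = 0..1); remainder r = 99 - 50j is made from {1,25} in ⌊r/25⌋+1 ways. r = 99, 49 → 4 + 2 = 6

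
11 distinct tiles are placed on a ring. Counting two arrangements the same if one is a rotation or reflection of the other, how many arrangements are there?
(11-1)!/2 = 3628800/2 = 1814400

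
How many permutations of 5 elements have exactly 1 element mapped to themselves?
Choose the 1 fixed point C(5,1) = 5, derange the rest: !4 = Σ_{j=0}^{4} (-1)^j·4!/j! = 24 - 24 + 12 - 4 + 1 = 9. Product = 5 × 9 = 45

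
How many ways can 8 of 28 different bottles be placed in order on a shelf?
P(28,8) = 28!/(28-8)! = 125318793600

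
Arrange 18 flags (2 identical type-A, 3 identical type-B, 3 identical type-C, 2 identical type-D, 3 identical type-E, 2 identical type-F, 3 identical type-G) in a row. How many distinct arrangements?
18! / (2! × 3! × 3! × 2! × 3! × 2! × 3!) = 617512896000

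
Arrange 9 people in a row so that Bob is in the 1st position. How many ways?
Fix one position: (9-1)! = 40320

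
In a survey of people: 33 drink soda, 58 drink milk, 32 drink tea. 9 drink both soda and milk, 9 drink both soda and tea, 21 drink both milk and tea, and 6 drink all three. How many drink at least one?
|A∪B∪C| = 33+58+32-9-9-21+6 = 90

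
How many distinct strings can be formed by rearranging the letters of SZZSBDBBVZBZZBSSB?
17! / (4! × 6! × 1! × 5! × 1!) = 171531360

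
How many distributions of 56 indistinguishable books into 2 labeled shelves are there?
C(56+2-1, 2-1) = C(57, 1) = 57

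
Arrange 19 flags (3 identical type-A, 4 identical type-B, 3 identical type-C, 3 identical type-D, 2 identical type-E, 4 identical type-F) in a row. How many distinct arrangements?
19! / (3! × 4! × 3! × 3! × 2! × 4!) = 488864376000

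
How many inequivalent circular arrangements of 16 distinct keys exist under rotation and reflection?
(16-1)!/2 = 1307674368000/2 = 653837184000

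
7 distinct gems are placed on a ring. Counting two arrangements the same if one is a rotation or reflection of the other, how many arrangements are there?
(7-1)!/2 = 720/2 = 360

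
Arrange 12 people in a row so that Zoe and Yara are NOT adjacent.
Total - adjacent = 12! - (12-1)!×2 = 479001600 - 79833600 = 399168000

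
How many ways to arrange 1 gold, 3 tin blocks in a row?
4! / (1! × 3!) = 4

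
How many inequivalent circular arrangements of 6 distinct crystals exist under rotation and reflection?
(6-1)!/2 = 120/2 = 60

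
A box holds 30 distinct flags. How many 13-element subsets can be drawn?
C(30,13) = 30!/(13!×17!) = 119759850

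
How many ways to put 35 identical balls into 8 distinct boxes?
C(35+8-1, 8-1) = C(42, 7) = 26978328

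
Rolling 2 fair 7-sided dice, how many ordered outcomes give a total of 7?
Coefficient of x^7 in (x + x² + ... + x^7)^2. By inclusion-exclusion on dice exceeding 7: Σ_j (-1)^j C(2,j)·C(7-1-7j, 1) = C(2,0)·C(6,1) = 1·6 = 6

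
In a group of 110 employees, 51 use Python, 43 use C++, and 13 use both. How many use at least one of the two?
|A∪B| = |A| + |B| - |A∩B| = 51 + 43 - 13 = 81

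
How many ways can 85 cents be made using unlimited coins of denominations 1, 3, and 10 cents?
Coefficient of x^85 in 1/(1-x^1) · 1/(1-x^3) · 1/(1-x^10). Case on j = number of 10-cent coins (j = 0..8); remainder r = 85 - 10j is made from {1,3} in ⌊r/3⌋+1 ways. r = 85, 75, 65, 55, 45, 35, 25, 15, 5 → 29 + 26 + 22 + 19 + 16 + 12 + 9 + 6 + 2 = 141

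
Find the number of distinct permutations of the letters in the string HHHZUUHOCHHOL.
13! / (6! × 1! × 2! × 1! × 1! × 2!) = 2162160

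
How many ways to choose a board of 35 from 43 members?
C(43,35) = 43!/(35!×8!) = 145008513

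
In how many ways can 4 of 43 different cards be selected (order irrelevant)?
C(43,4) = 43!/(4!×39!) = 123410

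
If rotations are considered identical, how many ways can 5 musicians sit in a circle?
Circular: fix one position, arrange the rest. (5-1)! = 24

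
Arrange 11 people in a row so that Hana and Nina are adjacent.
Treat as block: (11-1)! × 2! = 3628800 × 2 = 7257600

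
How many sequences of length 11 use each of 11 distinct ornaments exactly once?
11! = 39916800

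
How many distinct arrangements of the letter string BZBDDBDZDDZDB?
13! / (3! × 6! × 4!) = 60060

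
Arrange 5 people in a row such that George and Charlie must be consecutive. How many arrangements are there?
Treat the 2 as one block: (5-2+1)! × 2! = 24 × 2 = 48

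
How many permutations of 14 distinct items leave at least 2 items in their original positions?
Exactly j fixed points: C(14,j)·!(14-j); sum over j ≥ 2 (derangement numbers via !m = (m-1)·(!(m-1) + !(m-2)): !0..!12 = 1, 0, 1, 2, 9, 44, 265, 1854, 14833, 133496, 1334961, 14684570, 176214841). Σ_{j=2}^{14} C(14,j)·!(14-j) = C(14,2)·!12 + C(14,3)·!11 + C(14,4)·!10 + C(14,5)·!9 + C(14,6)·!8 + C(14,7)·!7 + C(14,8)·!6 + C(14,9)·!5 + C(14,10)·!4 + C(14,11)·!3 + C(14,12)·!2 + C(14,13)·!1 + C(14,14)·!0 = 91·176214841 + 364·14684570 + 1001·1334961 + 2002·133496 + 3003·14833 + 3432·1854 + 3003·265 + 2002·44 + 1001·9 + 364·2 + 91·1 + 14·0 + 1·1 = 23036089103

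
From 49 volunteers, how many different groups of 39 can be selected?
C(49,39) = 49!/(39!×10!) = 8217822536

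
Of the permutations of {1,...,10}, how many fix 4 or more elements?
Exactly j fixed points: C(10,j)·!(10-j); sum over j ≥ 4 (derangement numbers via !m = (m-1)·(!(m-1) + !(m-2)): !0..!6 = 1, 0, 1, 2, 9, 44, 265). Σ_{j=4}^{10} C(10,j)·!(10-j) = C(10,4)·!6 + C(10,5)·!5 + C(10,6)·!4 + C(10,7)·!3 + C(10,8)·!2 + C(10,9)·!1 + C(10,10)·!0 = 210·265 + 252·44 + 210·9 + 120·2 + 45·1 + 10·0 + 1·1 = 68914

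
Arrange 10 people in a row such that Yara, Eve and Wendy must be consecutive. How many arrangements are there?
Treat the 3 as one block: (10-3+1)! × 3! = 40320 × 6 = 241920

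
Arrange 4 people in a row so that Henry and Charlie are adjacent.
Treat as block: (4-1)! × 2! = 6 × 2 = 12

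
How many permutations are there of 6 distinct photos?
6! = 720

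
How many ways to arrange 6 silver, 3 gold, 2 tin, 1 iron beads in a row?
12! / (6! × 3! × 2! × 1!) = 55440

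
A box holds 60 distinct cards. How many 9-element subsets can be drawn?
C(60,9) = 60!/(9!×51!) = 14783142660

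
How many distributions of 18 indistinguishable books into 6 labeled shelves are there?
C(18+6-1, 6-1) = C(23, 5) = 33649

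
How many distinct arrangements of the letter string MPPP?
4! / (3! × 1!) = 4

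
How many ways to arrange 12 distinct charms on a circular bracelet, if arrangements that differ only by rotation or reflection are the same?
(12-1)!/2 = 39916800/2 = 19958400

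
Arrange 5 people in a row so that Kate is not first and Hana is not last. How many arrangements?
By inclusion-exclusion: 5! - 2×(5-1)! + (5-2)! = 120 - 48 + 6 = 78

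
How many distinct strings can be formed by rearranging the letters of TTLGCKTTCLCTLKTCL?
17! / (2! × 4! × 6! × 1! × 4!) = 428828400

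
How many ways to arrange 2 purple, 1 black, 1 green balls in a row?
4! / (2! × 1! × 1!) = 12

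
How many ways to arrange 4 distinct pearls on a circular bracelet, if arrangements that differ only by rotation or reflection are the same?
(4-1)!/2 = 6/2 = 3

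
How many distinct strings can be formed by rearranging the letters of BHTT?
4! / (1! × 2! × 1!) = 12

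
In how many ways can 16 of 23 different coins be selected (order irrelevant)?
C(23,16) = 23!/(16!×7!) = 245157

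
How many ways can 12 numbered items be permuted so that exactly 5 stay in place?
Choose the 5 fixed points C(12,5) = 792, derange the rest: !7 = Σ_{j=0}^{7} (-1)^j·7!/j! = 5040 - 5040 + 2520 - 840 + 210 - 42 + 7 - 1 = 1854. Product = 792 × 1854 = 1468368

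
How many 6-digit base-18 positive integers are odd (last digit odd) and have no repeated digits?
Last∈{1,3,5,7,9,11,13,15,17}. Last=0: 0. Last nonzero: 9×16×P(16,4) = 6289920. Total = 6289920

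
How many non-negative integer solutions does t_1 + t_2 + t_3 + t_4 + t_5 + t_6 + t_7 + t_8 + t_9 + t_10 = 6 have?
C(6+10-1, 10-1) = C(15, 9) = 5005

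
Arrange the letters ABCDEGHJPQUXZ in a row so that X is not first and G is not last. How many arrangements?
By inclusion-exclusion: 13! - 2×(13-1)! + (13-2)! = 6227020800 - 958003200 + 39916800 = 5308934400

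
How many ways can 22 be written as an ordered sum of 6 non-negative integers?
C(22+6-1, 6-1) = C(27, 5) = 80730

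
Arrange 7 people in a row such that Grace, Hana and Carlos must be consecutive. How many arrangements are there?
Treat the 3 as one block: (7-3+1)! × 3! = 120 × 6 = 720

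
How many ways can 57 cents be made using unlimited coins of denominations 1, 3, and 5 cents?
Coefficient of x^57 in 1/(1-x^1) · 1/(1-x^3) · 1/(1-x^5). Case on j = number of 5-cent coins (j = 0..11); remainder r = 57 - 5j is made from {1,3} in ⌊r/3⌋+1 ways. r = 57, 52, 47, 42, 37, 32, 27, 22, 17, 12, 7, 2 → 20 + 18 + 16 + 15 + 13 + 11 + 10 + 8 + 6 + 5 + 3 + 1 = 126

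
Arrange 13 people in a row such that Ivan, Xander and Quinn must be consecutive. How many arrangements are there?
Treat the 3 as one block: (13-3+1)! × 3! = 39916800 × 6 = 239500800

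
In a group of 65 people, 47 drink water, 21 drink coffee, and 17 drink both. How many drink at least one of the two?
|A∪B| = |A| + |B| - |A∩B| = 47 + 21 - 17 = 51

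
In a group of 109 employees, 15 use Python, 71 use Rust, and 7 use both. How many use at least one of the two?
|A∪B| = |A| + |B| - |A∩B| = 15 + 71 - 7 = 79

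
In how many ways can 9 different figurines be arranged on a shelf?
9! = 362880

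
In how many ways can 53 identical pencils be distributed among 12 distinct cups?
C(53+12-1, 12-1) = C(64, 11) = 743595781824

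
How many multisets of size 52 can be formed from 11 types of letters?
C(52+11-1, 11-1) = C(62, 10) = 107518933731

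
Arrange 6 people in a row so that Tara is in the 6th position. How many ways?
Fix one position: (6-1)! = 120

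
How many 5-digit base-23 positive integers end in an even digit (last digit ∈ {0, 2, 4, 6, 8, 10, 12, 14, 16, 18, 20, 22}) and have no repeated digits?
Last∈{0,2,4,6,8,10,12,14,16,18,20,22}. Last=0: 175560. Last nonzero: 11×21×P(21,3) = 1843380. Total = 2018940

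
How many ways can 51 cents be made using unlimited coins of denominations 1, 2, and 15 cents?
Coefficient of x^51 in 1/(1-x^1) · 1/(1-x^2) · 1/(1-x^15). Case on j = number of 15-cent coins (j = 0..3); remainder r = 51 - 15j is made from {1,2} in ⌊r/2⌋+1 ways. r = 51, 36, 21, 6 → 26 + 19 + 11 + 4 = 60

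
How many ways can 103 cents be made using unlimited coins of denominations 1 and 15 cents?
Coefficient of x^103 in 1/(1-x^1) · 1/(1-x^15). Use j coins of 15 for j = 0..⌊103/15⌋ = 6, the rest in 1s: 6 + 1 = 7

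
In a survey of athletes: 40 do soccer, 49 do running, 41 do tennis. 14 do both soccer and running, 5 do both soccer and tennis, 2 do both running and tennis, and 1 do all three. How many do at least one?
|A∪B∪C| = 40+49+41-14-5-2+1 = 110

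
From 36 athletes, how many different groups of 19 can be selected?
C(36,19) = 36!/(19!×17!) = 8597496600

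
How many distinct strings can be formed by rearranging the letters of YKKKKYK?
7! / (5! × 2!) = 21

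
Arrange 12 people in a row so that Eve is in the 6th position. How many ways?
Fix one position: (12-1)! = 39916800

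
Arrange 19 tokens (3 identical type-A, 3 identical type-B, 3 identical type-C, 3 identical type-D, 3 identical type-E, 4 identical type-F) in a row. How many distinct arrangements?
19! / (3! × 3! × 3! × 3! × 3! × 4!) = 651819168000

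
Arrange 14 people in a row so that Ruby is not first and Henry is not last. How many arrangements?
By inclusion-exclusion: 14! - 2×(14-1)! + (14-2)! = 87178291200 - 12454041600 + 479001600 = 75203251200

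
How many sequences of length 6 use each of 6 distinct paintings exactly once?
6! = 720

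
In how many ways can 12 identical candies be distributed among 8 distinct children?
C(12+8-1, 8-1) = C(19, 7) = 50388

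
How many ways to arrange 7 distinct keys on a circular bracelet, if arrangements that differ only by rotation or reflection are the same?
(7-1)!/2 = 720/2 = 360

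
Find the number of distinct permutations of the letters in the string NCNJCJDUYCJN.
12! / (3! × 1! × 3! × 3! × 1! × 1!) = 2217600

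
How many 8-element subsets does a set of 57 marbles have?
C(57,8) = 57!/(8!×49!) = 1652411475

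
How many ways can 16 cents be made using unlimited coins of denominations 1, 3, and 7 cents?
Coefficient of x^16 in 1/(1-x^1) · 1/(1-x^3) · 1/(1-x^7). Case on j = number of 7-cent coins (j = 0..2); remainder r = 16 - 7j is made from {1,3} in ⌊r/3⌋+1 ways. r = 16, 9, 2 → 6 + 4 + 1 = 11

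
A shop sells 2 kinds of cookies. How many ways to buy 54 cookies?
C(54+2-1, 2-1) = C(55, 1) = 55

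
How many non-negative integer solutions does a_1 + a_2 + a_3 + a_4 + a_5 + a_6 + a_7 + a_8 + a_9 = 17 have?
C(17+9-1, 9-1) = C(25, 8) = 1081575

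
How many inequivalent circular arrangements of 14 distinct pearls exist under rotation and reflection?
(14-1)!/2 = 6227020800/2 = 3113510400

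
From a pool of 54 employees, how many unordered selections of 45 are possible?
C(54,45) = 54!/(45!×9!) = 5317936260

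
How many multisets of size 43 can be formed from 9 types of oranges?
C(43+9-1, 9-1) = C(51, 8) = 636763050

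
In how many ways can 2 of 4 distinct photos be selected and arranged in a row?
P(4,2) = 4!/(4-2)! = 12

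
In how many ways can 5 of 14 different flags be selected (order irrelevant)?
C(14,5) = 14!/(5!×9!) = 2002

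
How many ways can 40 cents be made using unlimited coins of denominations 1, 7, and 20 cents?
Coefficient of x^40 in 1/(1-x^1) · 1/(1-x^7) · 1/(1-x^20). Case on j = number of 20-cent coins (j = 0..2); remainder r = 40 - 20j is made from {1,7} in ⌊r/7⌋+1 ways. r = 40, 20, 0 → 6 + 3 + 1 = 10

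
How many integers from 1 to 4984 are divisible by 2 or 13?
⌊4984/2⌋ + ⌊4984/13⌋ - ⌊4984/26⌋ = 2492 + 383 - 191 = 2684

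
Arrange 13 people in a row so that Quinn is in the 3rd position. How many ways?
Fix one position: (13-1)! = 479001600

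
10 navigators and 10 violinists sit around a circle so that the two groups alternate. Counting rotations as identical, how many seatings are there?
Fix one of the navigators: (10-1)! ways for the remaining navigators, × 10! ways for the violinists = 362880 × 3628800 = 1316818944000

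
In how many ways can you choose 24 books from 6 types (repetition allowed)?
C(24+6-1, 6-1) = C(29, 5) = 118755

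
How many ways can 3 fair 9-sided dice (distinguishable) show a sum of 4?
Coefficient of x^4 in (x + x² + ... + x^9)^3. By inclusion-exclusion on dice exceeding 9: Σ_j (-1)^j C(3,j)·C(4-1-9j, 2) = C(3,0)·C(3,2) = 1·3 = 3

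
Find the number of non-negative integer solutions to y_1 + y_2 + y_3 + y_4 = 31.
C(31+4-1, 4-1) = C(34, 3) = 5984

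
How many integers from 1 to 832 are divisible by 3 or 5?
⌊832/3⌋ + ⌊832/5⌋ - ⌊832/15⌋ = 277 + 166 - 55 = 388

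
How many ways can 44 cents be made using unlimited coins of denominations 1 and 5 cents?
Coefficient of x^44 in 1/(1-x^1) · 1/(1-x^5). Use j coins of 5 for j = 0..⌊44/5⌋ = 8, the rest in 1s: 8 + 1 = 9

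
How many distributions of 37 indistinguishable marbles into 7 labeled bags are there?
C(37+7-1, 7-1) = C(43, 6) = 6096454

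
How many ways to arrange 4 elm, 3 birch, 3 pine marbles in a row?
10! / (4! × 3! × 3!) = 4200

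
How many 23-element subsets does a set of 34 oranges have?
C(34,23) = 34!/(23!×11!) = 286097760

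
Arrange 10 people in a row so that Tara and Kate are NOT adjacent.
Total - adjacent = 10! - (10-1)!×2 = 3628800 - 725760 = 2903040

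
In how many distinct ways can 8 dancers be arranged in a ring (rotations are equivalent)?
Circular: fix one position, arrange the rest. (8-1)! = 5040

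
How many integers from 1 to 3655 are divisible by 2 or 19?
⌊3655/2⌋ + ⌊3655/19⌋ - ⌊3655/38⌋ = 1827 + 192 - 96 = 1923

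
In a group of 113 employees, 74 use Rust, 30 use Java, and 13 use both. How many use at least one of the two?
|A∪B| = |A| + |B| - |A∩B| = 74 + 30 - 13 = 91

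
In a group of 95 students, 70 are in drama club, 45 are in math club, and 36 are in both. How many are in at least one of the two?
|A∪B| = |A| + |B| - |A∩B| = 70 + 45 - 36 = 79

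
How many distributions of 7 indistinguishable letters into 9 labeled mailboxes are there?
C(7+9-1, 9-1) = C(15, 8) = 6435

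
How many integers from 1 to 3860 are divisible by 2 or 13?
⌊3860/2⌋ + ⌊3860/13⌋ - ⌊3860/26⌋ = 1930 + 296 - 148 = 2078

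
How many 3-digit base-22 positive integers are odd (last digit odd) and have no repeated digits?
Last∈{1,3,5,7,9,11,13,15,17,19,21}. Last=0: 0. Last nonzero: 11×20×P(20,1) = 4400. Total = 4400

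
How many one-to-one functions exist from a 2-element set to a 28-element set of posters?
P(28,2) = 28!/(28-2)! = 756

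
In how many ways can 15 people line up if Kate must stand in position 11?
Fix one position: (15-1)! = 87178291200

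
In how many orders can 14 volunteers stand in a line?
14! = 87178291200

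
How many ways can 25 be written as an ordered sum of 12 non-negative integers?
C(25+12-1, 12-1) = C(36, 11) = 600805296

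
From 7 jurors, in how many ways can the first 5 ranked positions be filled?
P(7,5) = 7!/(7-5)! = 2520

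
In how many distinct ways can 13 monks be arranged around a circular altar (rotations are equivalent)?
Circular: fix one position, arrange the rest. (13-1)! = 479001600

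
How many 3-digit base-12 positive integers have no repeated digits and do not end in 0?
Last digit: 11 nonzero choices. First digit: 10 (nonzero, ≠last). Middle 1: P(10,1) = 10. Total = 1100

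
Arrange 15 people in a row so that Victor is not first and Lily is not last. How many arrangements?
By inclusion-exclusion: 15! - 2×(15-1)! + (15-2)! = 1307674368000 - 174356582400 + 6227020800 = 1139544806400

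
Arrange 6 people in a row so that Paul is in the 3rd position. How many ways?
Fix one position: (6-1)! = 120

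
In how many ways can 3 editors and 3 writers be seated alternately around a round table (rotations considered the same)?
Fix one of the editors: (3-1)! ways for the remaining editors, × 3! ways for the writers = 2 × 6 = 12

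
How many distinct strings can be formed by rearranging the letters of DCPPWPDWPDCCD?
13! / (4! × 4! × 3! × 2!) = 900900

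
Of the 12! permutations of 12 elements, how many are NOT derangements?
Complement of the derangements. !12 = Σ_{j=0}^{12} (-1)^j·12!/j! = 479001600 - 479001600 + 239500800 - 79833600 + 19958400 - 3991680 + 665280 - 95040 + 11880 - 1320 + 132 - 12 + 1 = 176214841. 12! - !12 = 479001600 - 176214841 = 302786759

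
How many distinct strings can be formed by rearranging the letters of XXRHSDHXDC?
10! / (1! × 1! × 1! × 2! × 2! × 3!) = 151200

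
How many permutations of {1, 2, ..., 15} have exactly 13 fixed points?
Choose the 13 fixed points C(15,13) = 105, derange the rest: !2 = Σ_{j=0}^{2} (-1)^j·2!/j! = 2 - 2 + 1 = 1. Product = 105 × 1 = 105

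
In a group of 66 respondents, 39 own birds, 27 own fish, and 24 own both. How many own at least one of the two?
|A∪B| = |A| + |B| - |A∩B| = 39 + 27 - 24 = 42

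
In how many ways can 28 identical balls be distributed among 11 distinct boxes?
C(28+11-1, 11-1) = C(38, 10) = 472733756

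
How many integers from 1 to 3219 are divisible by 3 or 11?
⌊3219/3⌋ + ⌊3219/11⌋ - ⌊3219/33⌋ = 1073 + 292 - 97 = 1268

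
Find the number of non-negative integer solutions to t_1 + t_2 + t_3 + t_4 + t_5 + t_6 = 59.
C(59+6-1, 6-1) = C(64, 5) = 7624512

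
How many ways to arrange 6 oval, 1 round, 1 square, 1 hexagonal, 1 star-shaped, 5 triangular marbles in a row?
15! / (6! × 1! × 1! × 1! × 1! × 5!) = 15135120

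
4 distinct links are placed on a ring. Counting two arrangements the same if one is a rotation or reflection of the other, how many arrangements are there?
(4-1)!/2 = 6/2 = 3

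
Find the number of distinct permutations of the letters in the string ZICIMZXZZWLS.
12! / (1! × 4! × 1! × 1! × 1! × 1! × 1! × 2!) = 9979200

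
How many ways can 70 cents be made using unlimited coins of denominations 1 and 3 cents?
Coefficient of x^70 in 1/(1-x^1) · 1/(1-x^3). Use j coins of 3 for j = 0..⌊70/3⌋ = 23, the rest in 1s: 23 + 1 = 24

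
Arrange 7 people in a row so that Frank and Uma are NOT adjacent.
Total - adjacent = 7! - (7-1)!×2 = 5040 - 1440 = 3600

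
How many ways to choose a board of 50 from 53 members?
C(53,50) = 53!/(50!×3!) = 23426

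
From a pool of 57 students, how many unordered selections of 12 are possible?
C(57,12) = 57!/(12!×45!) = 707285522580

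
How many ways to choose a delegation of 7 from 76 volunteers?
C(76,7) = 76!/(7!×69!) = 2186189400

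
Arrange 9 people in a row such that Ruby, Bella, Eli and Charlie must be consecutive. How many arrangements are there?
Treat the 4 as one block: (9-4+1)! × 4! = 720 × 24 = 17280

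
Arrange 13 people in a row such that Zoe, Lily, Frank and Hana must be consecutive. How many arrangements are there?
Treat the 4 as one block: (13-4+1)! × 4! = 3628800 × 24 = 87091200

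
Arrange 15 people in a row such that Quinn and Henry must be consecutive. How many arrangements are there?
Treat the 2 as one block: (15-2+1)! × 2! = 87178291200 × 2 = 174356582400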